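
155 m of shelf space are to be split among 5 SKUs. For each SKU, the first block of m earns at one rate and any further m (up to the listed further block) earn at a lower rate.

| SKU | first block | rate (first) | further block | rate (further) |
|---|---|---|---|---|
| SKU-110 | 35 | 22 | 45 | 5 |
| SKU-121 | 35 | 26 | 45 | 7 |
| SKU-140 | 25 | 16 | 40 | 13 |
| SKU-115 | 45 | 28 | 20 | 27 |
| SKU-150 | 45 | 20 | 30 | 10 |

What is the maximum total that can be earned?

3880

Order all 10 blocks by rate: SKU-115/first 28 > SKU-115/second 27 > SKU-121/first 26 > SKU-110/first 22 > SKU-150/first 20 > SKU-140/first 16 > SKU-140/second 13 > SKU-150/second 10 > SKU-121/second 7 > SKU-110/second 5.
SKU-115 first at 28: fill all 45 ; 110 left.
SKU-115/second (27): +20 ; 90 left.
Fill SKU-121 first block (35 at 26) ; 55 left.
Fill SKU-110 first block (35 at 22) ; 20 left.
SKU-150/first: +20 of 45 at 20; pool empty.
Total = 28×45 + 27×20 + 26×35 + 22×35 + 20×20 = 3880.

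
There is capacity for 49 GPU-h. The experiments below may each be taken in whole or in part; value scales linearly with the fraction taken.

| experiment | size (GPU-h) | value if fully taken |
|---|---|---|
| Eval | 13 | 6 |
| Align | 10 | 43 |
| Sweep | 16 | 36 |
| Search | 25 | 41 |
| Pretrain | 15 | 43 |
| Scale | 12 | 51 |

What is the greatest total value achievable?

Sort by value density: Align 43/10≈4.3, Scale 51/12≈4.25, Pretrain 43/15≈2.87, Sweep 36/16≈2.25, Search 41/25≈1.64, Eval 6/13≈0.462.
All 10 GPU-h of Align fit (value 43) — 39 remain.
Scale: take in full, 12 GPU-h for value 51 — 27 left.
Take all of Pretrain (15 GPU-h, value 43) — 12 GPU-h left.
Only 12 GPU-h remain; take 12/16 of Sweep for value 36×12/16 = 27.
Total value = 164.

164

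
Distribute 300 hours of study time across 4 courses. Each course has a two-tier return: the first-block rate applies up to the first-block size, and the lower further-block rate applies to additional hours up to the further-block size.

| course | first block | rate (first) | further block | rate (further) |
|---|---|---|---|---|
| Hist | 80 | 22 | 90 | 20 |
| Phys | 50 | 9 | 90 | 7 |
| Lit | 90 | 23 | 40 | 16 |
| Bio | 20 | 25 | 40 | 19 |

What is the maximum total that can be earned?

Rank every tier by rate: Bio/tier1 25 > Lit/tier1 23 > Hist/tier1 22 > Hist/tier2 20 > Bio/tier2 19 > Lit/tier2 16 > Phys/tier1 9 > Phys/tier2 7.
Bio/tier1 (25): +20 — 280 left.
Lit/tier1 (23): +90 — 190 left.
Hist/tier1 (22): +80 — 110 left.
Hist tier2 at 20: fill all 90 — 20 left.
20 remain; put them into Bio tier2 at 19.
Total = 25×20 + 23×90 + 22×80 + 20×90 + 19×20 = 6510.

6510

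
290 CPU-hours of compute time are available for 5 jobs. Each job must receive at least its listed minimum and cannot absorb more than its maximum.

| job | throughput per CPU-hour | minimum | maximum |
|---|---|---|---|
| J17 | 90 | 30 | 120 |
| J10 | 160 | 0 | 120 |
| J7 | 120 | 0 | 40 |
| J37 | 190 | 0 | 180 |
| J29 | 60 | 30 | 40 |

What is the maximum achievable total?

Meeting every minimum uses 30+0+0+0+30 = 60 CPU-hours, leaving 230.
Highest throughput per CPU-hour first: J37 190 > J10 160 > J7 120 > J17 90 > J29 60.
J37 takes 180 more to reach its cap of 180 ; 50 left.
Only 50 left; J10 takes them to reach 50.
Total = 90×30 + 160×50 + 190×180 + 60×30 = 46700.

46700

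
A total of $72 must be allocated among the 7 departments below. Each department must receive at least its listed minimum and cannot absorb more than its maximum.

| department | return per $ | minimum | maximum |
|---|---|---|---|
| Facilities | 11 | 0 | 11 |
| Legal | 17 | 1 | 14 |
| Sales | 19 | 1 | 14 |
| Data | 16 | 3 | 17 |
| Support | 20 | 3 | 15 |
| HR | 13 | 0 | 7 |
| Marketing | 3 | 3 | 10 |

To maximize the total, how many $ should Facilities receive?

2

Meeting every minimum uses 0+1+1+3+3+0+3 = 11 $, leaving 61.
Highest return per $ first: Support 20 > Sales 19 > Legal 17 > Data 16 > HR 13 > Facilities 11 > Marketing 3.
Give Support 12 more to hit its cap of 15 — 49 left.
Sales: +13 to 14 (cap) — 36 left.
Give Legal 13 more to hit its cap of 14 — 23 left.
Data takes 14 more to reach its cap of 17 — 9 left.
Give HR 7 more to hit its cap of 7 — 2 left.
Facilities: +2 (room for 11) → 2. Pool exhausted.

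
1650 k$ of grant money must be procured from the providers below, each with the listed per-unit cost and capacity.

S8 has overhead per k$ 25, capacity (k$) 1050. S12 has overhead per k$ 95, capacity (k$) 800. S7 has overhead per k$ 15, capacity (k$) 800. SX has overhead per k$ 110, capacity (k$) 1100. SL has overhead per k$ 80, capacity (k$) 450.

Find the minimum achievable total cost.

Cheapest first:
Take 800 from S7 at 15 — need 850 more.
S8 (25): take the remaining 850 — done.
SL, S12, SX: unused.
Cost = 800×15 + 850×25 = 33250.

33250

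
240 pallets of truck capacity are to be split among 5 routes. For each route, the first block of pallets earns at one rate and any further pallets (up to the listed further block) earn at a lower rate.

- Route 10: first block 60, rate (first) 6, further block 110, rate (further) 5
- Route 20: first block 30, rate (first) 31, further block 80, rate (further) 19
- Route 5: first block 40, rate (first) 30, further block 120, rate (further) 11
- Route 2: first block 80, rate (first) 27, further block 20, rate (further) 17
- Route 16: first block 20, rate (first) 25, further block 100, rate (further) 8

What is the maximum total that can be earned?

Rank every tier by rate: Route 20/first 31 > Route 5/first 30 > Route 2/first 27 > Route 16/first 25 > Route 20/second 19 > Route 2/second 17 > Route 5/second 11 > Route 16/second 8 > Route 10/first 6 > Route 10/second 5.
Route 20/first (31): +30 ; 210 left.
Route 5 first at 30: fill all 40 ; 170 left.
Route 2 first at 27: fill all 80 ; 90 left.
Route 16/first (25): +20 ; 70 left.
Route 20/second: +70 of 80 at 19; pool empty.
Total = 31×30 + 30×40 + 27×80 + 25×20 + 19×70 = 6120.

6120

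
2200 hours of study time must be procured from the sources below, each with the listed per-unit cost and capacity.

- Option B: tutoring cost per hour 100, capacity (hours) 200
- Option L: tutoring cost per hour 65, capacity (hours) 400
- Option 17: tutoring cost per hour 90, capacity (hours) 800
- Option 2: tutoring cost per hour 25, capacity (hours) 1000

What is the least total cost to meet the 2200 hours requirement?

Fill from the cheapest source first.
Option 2 at 25: take all 1000 hours ; 1200 still needed.
Take 400 from Option L at 65 ; need 800 more.
Option 17 at 90: take all 800 hours ; 0 still needed.
Option B: unused.
Cost = 1000×25 + 400×65 + 800×90 = 123000.

123000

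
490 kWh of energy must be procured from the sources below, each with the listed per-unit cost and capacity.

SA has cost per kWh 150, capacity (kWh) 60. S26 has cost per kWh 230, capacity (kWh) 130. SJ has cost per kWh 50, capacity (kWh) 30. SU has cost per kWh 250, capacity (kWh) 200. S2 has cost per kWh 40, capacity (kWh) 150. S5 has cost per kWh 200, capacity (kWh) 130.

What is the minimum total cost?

Fill from the cheapest source first.
S2 at 40: take all 150 kWh — 340 still needed.
Take 30 from SJ at 50 — need 310 more.
SA at 150: take all 60 kWh — 250 still needed.
S5 at 200: take all 130 kWh — 120 still needed.
S26 (230): take the remaining 120 — done.
SU: unused.
Cost = 150×40 + 30×50 + 60×150 + 130×200 + 120×230 = 70100.

70100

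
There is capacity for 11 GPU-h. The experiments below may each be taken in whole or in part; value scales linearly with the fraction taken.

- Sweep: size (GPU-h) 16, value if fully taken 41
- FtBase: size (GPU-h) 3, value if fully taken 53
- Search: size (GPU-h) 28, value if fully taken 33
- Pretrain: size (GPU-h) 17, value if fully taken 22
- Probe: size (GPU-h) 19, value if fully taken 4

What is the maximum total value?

Sort by value density: FtBase 53/3≈17.7, Sweep 41/16≈2.56, Pretrain 22/17≈1.29, Search 33/28≈1.18, Probe 4/19≈0.211.
All 3 GPU-h of FtBase fit (value 53) — 8 remain.
8 GPU-h left: a 8/16 share of Sweep gives 41×8/16 = 20.5.
Total value = 73.5.

73.5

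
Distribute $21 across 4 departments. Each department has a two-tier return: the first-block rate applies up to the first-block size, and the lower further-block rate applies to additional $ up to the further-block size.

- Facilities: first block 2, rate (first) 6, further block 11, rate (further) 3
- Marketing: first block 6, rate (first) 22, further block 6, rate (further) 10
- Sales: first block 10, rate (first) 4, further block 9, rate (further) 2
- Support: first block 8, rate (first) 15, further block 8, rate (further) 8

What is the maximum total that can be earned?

320

Rank every tier by rate: Marketing/tier1 22 > Support/tier1 15 > Marketing/tier2 10 > Support/tier2 8 > Facilities/tier1 6 > Sales/tier1 4 > Facilities/tier2 3 > Sales/tier2 2.
Fill Marketing tier1 block (6 at 22) — 15 left.
Fill Support tier1 block (8 at 15) — 7 left.
Marketing/tier2 (10): +6 — 1 left.
Support tier2 at 8: only 1 left, fill 1.
Total = 22×6 + 15×8 + 10×6 + 8×1 = 320.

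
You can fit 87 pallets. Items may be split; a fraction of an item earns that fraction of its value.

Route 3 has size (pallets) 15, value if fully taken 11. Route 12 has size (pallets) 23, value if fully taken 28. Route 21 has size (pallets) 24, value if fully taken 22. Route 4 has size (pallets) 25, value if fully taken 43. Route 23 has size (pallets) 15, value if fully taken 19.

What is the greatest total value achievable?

Best value per unit of size first: Route 4 43/25≈1.72, Route 23 19/15≈1.27, Route 12 28/23≈1.22, Route 21 22/24≈0.917, Route 3 11/15≈0.733.
Route 4: take in full, 25 pallets for value 43 — 62 left.
Take all of Route 23 (15 pallets, value 19) — 47 pallets left.
Take all of Route 12 (23 pallets, value 28) — 24 pallets left.
All 24 pallets of Route 21 fit (value 22) — 0 remain.
Total value = 112.

112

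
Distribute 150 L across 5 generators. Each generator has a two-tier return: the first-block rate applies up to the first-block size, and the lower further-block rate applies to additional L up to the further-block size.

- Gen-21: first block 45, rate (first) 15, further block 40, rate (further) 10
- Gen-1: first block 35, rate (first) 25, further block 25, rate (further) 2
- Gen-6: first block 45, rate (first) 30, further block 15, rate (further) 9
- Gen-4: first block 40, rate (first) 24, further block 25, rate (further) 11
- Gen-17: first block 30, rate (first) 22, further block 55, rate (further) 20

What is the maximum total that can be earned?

3845

Treat each block as its own option and order by rate: Gen-6/T1 30 > Gen-1/T1 25 > Gen-4/T1 24 > Gen-17/T1 22 > Gen-17/T2 20 > Gen-21/T1 15 > Gen-4/T2 11 > Gen-21/T2 10 > Gen-6/T2 9 > Gen-1/T2 2.
Gen-6/T1 (30): +45 ; 105 left.
Fill Gen-1 T1 block (35 at 25) ; 70 left.
Gen-4/T1 (24): +40 ; 30 left.
Gen-17/T1 (22): +30 ; 0 left.
Total = 30×45 + 25×35 + 24×40 + 22×30 = 3845.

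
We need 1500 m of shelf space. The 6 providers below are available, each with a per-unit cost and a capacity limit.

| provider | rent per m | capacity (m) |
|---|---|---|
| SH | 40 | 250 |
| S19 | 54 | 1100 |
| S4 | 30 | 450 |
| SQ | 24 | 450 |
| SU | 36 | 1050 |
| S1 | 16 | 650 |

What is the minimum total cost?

Cheapest first:
S1 (16): use full 650 ; 850 m to go.
SQ at 24: take all 450 m ; 400 still needed.
S4 (30): take the remaining 400 ; done.
SU, SH, S19: unused.
Cost = 650×16 + 450×24 + 400×30 = 33200.

33200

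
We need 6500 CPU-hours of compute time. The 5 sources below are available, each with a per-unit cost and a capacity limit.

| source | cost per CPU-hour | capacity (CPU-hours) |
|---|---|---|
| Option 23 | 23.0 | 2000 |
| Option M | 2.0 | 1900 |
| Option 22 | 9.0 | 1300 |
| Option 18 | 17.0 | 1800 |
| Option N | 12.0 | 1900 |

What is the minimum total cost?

62100

Use sources in increasing cost order.
Option M (2.0): use full 1900 ; 4600 CPU-hours to go.
Option 22 at 9.0: take all 1300 CPU-hours ; 3300 still needed.
Take 1900 from Option N at 12.0 ; need 1400 more.
Option 18 at 17.0: take 1400 of its 1800 ; requirement met.
Option 23: unused.
Cost = 1900×2.0 + 1300×9.0 + 1900×12.0 + 1400×17.0 = 62100.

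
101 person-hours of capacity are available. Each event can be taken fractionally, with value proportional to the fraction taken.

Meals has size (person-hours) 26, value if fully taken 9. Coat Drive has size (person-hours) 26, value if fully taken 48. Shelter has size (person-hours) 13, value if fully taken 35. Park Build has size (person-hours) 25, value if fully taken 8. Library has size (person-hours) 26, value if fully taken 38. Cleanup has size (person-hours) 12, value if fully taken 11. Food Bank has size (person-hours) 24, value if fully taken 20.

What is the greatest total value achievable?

152

Rank by value-to-size ratio: Shelter 35/13≈2.69, Coat Drive 48/26≈1.85, Library 38/26≈1.46, Cleanup 11/12≈0.917, Food Bank 20/24≈0.833, Meals 9/26≈0.346, Park Build 8/25≈0.32.
Take all of Shelter (13 person-hours, value 35) → 88 person-hours left.
Coat Drive: take in full, 26 person-hours for value 48 → 62 left.
All 26 person-hours of Library fit (value 38) → 36 remain.
All 12 person-hours of Cleanup fit (value 11) → 24 remain.
Food Bank: take in full, 24 person-hours for value 20 → 0 left.
Total value = 152.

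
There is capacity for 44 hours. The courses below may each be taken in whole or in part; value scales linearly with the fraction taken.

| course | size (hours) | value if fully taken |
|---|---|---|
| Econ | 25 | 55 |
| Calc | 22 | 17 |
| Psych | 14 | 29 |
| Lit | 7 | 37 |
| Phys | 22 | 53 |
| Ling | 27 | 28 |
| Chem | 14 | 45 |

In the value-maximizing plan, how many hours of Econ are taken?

Best value per unit of size first: Lit 37/7≈5.29, Chem 45/14≈3.21, Phys 53/22≈2.41, Econ 55/25≈2.2, Psych 29/14≈2.07, Ling 28/27≈1.04, Calc 17/22≈0.773.
Lit: take in full, 7 hours for value 37 ; 37 left.
Take all of Chem (14 hours, value 45) ; 23 hours left.
Take all of Phys (22 hours, value 53) ; 1 hours left.
1 hours left: a 1/25 share of Econ gives 55×1/25 = 2.2.

1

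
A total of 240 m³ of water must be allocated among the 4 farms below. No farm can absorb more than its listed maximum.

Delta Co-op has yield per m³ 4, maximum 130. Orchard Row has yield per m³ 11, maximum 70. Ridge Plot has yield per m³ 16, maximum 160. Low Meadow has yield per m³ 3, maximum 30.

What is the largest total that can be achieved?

3370

Rank by yield per m³: Ridge Plot 16 > Orchard Row 11 > Delta Co-op 4 > Low Meadow 3.
Ridge Plot: +160 to 160 (cap) → 80 left.
Give Orchard Row 70 to hit its cap of 70 → 10 left.
Delta Co-op has room for 130 but only 10 remain, so it gets 10.
Total = 4×10 + 11×70 + 16×160 = 3370.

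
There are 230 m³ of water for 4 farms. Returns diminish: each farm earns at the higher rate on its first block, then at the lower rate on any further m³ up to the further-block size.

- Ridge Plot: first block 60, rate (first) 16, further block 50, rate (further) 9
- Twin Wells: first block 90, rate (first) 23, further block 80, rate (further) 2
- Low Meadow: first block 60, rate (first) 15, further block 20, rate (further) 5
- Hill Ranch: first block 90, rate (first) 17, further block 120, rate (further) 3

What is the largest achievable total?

4400

Order all 8 blocks by rate: Twin Wells/T1 23 > Hill Ranch/T1 17 > Ridge Plot/T1 16 > Low Meadow/T1 15 > Ridge Plot/T2 9 > Low Meadow/T2 5 > Hill Ranch/T2 3 > Twin Wells/T2 2.
Fill Twin Wells T1 block (90 at 23) ; 140 left.
Fill Hill Ranch T1 block (90 at 17) ; 50 left.
Ridge Plot/T1: +50 of 60 at 16; pool empty.
Total = 23×90 + 17×90 + 16×50 = 4400.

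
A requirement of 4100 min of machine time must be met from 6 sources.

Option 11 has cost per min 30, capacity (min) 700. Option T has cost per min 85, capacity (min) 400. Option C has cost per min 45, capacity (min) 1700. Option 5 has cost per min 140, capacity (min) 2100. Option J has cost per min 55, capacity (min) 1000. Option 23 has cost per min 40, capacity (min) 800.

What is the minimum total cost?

179000

Use sources in increasing cost order.
Option 11 at 30: take all 700 min ; 3400 still needed.
Take 800 from Option 23 at 40 ; need 2600 more.
Option C at 45: take all 1700 min ; 900 still needed.
Option J at 55: take 900 of its 1000 ; requirement met.
Option T, Option 5: unused.
Cost = 700×30 + 800×40 + 1700×45 + 900×55 = 179000.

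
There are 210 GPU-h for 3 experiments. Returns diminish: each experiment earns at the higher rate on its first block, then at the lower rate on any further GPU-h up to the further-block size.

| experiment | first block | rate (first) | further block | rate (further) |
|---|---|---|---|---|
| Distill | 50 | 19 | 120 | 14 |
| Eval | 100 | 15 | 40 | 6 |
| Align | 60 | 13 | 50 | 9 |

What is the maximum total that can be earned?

3290

Rank every tier by rate: Distill/first 19 > Eval/first 15 > Distill/second 14 > Align/first 13 > Align/second 9 > Eval/second 6.
Distill first at 19: fill all 50 ; 160 left.
Fill Eval first block (100 at 15) ; 60 left.
Distill/second: +60 of 120 at 14; pool empty.
Total = 19×50 + 15×100 + 14×60 = 3290.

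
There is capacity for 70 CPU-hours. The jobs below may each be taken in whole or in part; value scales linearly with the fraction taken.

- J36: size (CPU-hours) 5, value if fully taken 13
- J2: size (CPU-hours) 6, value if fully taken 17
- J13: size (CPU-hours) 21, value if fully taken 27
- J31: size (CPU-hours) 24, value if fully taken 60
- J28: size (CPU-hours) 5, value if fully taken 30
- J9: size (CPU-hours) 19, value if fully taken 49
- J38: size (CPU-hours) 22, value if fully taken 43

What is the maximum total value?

190.5

Rank by value-to-size ratio: J28 30/5≈6, J2 17/6≈2.83, J36 13/5≈2.6, J9 49/19≈2.58, J31 60/24≈2.5, J38 43/22≈1.95, J13 27/21≈1.29.
Take all of J28 (5 CPU-hours, value 30) — 65 CPU-hours left.
All 6 CPU-hours of J2 fit (value 17) — 59 remain.
J36: take in full, 5 CPU-hours for value 13 — 54 left.
Take all of J9 (19 CPU-hours, value 49) — 35 CPU-hours left.
Take all of J31 (24 CPU-hours, value 60) — 11 CPU-hours left.
11 CPU-hours left: a 11/22 share of J38 gives 43×11/22 = 21.5.
Total value = 190.5.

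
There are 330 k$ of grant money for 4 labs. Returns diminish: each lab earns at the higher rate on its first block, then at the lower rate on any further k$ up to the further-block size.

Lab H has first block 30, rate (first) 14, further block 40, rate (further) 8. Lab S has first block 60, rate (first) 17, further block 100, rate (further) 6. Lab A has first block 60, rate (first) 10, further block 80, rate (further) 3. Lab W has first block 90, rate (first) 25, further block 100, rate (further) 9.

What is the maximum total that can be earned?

5100

Treat each block as its own option and order by rate: Lab W/first 25 > Lab S/first 17 > Lab H/first 14 > Lab A/first 10 > Lab W/second 9 > Lab H/second 8 > Lab S/second 6 > Lab A/second 3.
Lab W first at 25: fill all 90 — 240 left.
Lab S/first (17): +60 — 180 left.
Lab H/first (14): +30 — 150 left.
Lab A/first (10): +60 — 90 left.
90 remain; put them into Lab W second at 9.
Total = 25×90 + 17×60 + 14×30 + 10×60 + 9×90 = 5100.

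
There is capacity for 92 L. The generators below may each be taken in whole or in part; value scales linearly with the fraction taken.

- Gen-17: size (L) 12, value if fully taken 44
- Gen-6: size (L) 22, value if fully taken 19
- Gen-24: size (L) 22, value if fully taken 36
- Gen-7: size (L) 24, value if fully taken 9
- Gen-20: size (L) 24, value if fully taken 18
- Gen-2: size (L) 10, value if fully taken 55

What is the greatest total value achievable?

Best value per unit of size first: Gen-2 55/10≈5.5, Gen-17 44/12≈3.67, Gen-24 36/22≈1.64, Gen-6 19/22≈0.864, Gen-20 18/24≈0.75, Gen-7 9/24≈0.375.
All 10 L of Gen-2 fit (value 55) — 82 remain.
All 12 L of Gen-17 fit (value 44) — 70 remain.
Take all of Gen-24 (22 L, value 36) — 48 L left.
Gen-6: take in full, 22 L for value 19 — 26 left.
All 24 L of Gen-20 fit (value 18) — 2 remain.
Fill the last 2 L with part of Gen-7: 2/24 of it earns 0.75.
Total value = 172.75.

172.75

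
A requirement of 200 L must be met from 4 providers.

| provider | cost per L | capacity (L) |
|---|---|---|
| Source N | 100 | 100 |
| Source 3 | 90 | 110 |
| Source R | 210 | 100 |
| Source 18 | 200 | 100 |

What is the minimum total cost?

18900

Cheapest first:
Take 110 from Source 3 at 90 ; need 90 more.
Take 90 from Source N at 100 to finish.
Source 18, Source R: unused.
Cost = 110×90 + 90×100 = 18900.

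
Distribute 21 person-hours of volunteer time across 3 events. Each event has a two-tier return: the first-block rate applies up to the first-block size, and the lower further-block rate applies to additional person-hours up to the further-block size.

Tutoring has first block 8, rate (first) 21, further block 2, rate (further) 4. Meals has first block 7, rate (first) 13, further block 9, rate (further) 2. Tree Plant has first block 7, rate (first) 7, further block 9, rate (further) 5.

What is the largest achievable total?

Treat each block as its own option and order by rate: Tutoring/tier1 21 > Meals/tier1 13 > Tree Plant/tier1 7 > Tree Plant/tier2 5 > Tutoring/tier2 4 > Meals/tier2 2.
Tutoring/tier1 (21): +8 — 13 left.
Meals tier1 at 13: fill all 7 — 6 left.
Tree Plant tier1 at 7: only 6 left, fill 6.
Total = 21×8 + 13×7 + 7×6 = 301.

301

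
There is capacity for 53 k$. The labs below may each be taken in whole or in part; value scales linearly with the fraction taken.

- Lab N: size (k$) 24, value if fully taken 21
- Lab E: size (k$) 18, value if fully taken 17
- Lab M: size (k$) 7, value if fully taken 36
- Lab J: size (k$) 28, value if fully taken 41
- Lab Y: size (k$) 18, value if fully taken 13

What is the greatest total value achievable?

Rank by value-to-size ratio: Lab M 36/7≈5.14, Lab J 41/28≈1.46, Lab E 17/18≈0.944, Lab N 21/24≈0.875, Lab Y 13/18≈0.722.
Lab M: take in full, 7 k$ for value 36 → 46 left.
Take all of Lab J (28 k$, value 41) → 18 k$ left.
Lab E: take in full, 18 k$ for value 17 → 0 left.
Total value = 94.

94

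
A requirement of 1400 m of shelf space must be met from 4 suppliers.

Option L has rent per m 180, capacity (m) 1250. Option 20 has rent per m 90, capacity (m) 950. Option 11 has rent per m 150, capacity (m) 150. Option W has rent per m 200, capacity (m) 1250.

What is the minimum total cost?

Use suppliers in increasing cost order.
Option 20 (90): use full 950 → 450 m to go.
Option 11 at 150: take all 150 m → 300 still needed.
Option L at 180: take 300 of its 1250 → requirement met.
Option W: unused.
Cost = 950×90 + 150×150 + 300×180 = 162000.

162000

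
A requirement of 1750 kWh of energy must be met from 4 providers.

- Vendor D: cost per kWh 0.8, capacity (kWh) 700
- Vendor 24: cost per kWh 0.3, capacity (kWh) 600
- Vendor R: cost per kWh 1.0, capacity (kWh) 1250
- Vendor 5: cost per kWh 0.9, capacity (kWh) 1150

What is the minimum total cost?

1145

Cheapest first:
Vendor 24 (0.3): use full 600 ; 1150 kWh to go.
Vendor D (0.8): use full 700 ; 450 kWh to go.
Vendor 5 at 0.9: take 450 of its 1150 ; requirement met.
Vendor R: unused.
Cost = 600×0.3 + 700×0.8 + 450×0.9 = 1145.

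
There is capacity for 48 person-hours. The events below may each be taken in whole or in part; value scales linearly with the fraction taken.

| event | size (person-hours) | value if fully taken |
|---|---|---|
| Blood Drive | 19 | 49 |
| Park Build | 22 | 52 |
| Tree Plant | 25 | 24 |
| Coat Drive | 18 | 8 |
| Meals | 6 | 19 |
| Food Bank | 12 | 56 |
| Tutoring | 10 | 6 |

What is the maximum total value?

Rank by value-to-size ratio: Food Bank 56/12≈4.67, Meals 19/6≈3.17, Blood Drive 49/19≈2.58, Park Build 52/22≈2.36, Tree Plant 24/25≈0.96, Tutoring 6/10≈0.6, Coat Drive 8/18≈0.444.
Take all of Food Bank (12 person-hours, value 56) → 36 person-hours left.
Take all of Meals (6 person-hours, value 19) → 30 person-hours left.
Blood Drive: take in full, 19 person-hours for value 49 → 11 left.
Fill the last 11 person-hours with part of Park Build: 11/22 of it earns 26.
Total value = 150.

150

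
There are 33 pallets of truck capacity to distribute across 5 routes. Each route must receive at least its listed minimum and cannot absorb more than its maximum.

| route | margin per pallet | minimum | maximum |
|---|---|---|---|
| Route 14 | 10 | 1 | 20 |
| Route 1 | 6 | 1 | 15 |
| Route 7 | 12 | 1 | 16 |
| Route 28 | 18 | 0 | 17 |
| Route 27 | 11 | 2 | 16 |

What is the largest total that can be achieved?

488

Meeting every minimum uses 1+1+1+0+2 = 5 pallets, leaving 28.
Rank by margin per pallet: Route 28 18 > Route 7 12 > Route 27 11 > Route 14 10 > Route 1 6.
Route 28 takes 17 more to reach its cap of 17 ; 11 left.
Route 7 has room for 15 more but only 11 remain, so it gets 12.
Total = 10×1 + 6×1 + 12×12 + 18×17 + 11×2 = 488.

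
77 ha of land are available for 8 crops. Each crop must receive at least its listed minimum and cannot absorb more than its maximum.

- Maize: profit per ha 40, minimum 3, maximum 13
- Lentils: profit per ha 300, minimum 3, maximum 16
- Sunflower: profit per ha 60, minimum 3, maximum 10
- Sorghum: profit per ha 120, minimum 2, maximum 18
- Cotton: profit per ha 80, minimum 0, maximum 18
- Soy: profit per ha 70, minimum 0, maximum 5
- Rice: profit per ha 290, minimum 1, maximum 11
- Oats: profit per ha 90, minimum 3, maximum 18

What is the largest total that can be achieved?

Meeting every minimum uses 3+3+3+2+0+0+1+3 = 15 ha, leaving 62.
Highest profit per ha first: Lentils 300 > Rice 290 > Sorghum 120 > Oats 90 > Cotton 80 > Soy 70 > Sunflower 60 > Maize 40.
Lentils takes 13 more to reach its cap of 16 — 49 left.
Rice takes 10 more to reach its cap of 11 — 39 left.
Sorghum: +16 to 18 (cap) — 23 left.
Give Oats 15 more to hit its cap of 18 — 8 left.
Cotton has room for 18 more but only 8 remain, so it gets 8.
Total = 40×3 + 300×16 + 60×3 + 120×18 + 80×8 + 290×11 + 90×18 = 12710.

12710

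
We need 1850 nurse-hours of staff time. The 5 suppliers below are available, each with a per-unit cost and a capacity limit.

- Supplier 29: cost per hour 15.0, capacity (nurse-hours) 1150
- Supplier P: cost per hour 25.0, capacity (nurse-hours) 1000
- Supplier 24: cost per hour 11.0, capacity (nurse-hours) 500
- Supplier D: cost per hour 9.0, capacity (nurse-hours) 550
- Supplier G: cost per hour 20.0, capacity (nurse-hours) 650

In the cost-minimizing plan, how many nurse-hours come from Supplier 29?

800

Cheapest first:
Take 550 from Supplier D at 9.0 → need 1300 more.
Supplier 24 (11.0): use full 500 → 800 nurse-hours to go.
Supplier 29 (15.0): take the remaining 800 → done.
Supplier G, Supplier P: unused.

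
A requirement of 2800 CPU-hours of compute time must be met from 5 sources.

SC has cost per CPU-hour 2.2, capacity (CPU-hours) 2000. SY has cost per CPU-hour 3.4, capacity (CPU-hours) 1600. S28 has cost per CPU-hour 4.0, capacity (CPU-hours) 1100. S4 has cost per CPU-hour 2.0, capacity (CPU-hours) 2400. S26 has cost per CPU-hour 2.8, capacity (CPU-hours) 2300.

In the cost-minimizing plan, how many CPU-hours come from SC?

400

Cheapest first:
S4 at 2.0: take all 2400 CPU-hours — 400 still needed.
Take 400 from SC at 2.2 to finish.
S26, SY, S28: unused.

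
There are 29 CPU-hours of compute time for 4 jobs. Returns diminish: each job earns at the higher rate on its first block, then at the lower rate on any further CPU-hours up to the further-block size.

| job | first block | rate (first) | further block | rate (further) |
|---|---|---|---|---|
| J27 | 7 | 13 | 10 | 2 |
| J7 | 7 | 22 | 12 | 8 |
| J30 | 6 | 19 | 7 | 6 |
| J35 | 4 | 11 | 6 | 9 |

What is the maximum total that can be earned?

448

Treat each block as its own option and order by rate: J7/T1 22 > J30/T1 19 > J27/T1 13 > J35/T1 11 > J35/T2 9 > J7/T2 8 > J30/T2 6 > J27/T2 2.
Fill J7 T1 block (7 at 22) ; 22 left.
J30/T1 (19): +6 ; 16 left.
J27/T1 (13): +7 ; 9 left.
Fill J35 T1 block (4 at 11) ; 5 left.
5 remain; put them into J35 T2 at 9.
Total = 22×7 + 19×6 + 13×7 + 11×4 + 9×5 = 448.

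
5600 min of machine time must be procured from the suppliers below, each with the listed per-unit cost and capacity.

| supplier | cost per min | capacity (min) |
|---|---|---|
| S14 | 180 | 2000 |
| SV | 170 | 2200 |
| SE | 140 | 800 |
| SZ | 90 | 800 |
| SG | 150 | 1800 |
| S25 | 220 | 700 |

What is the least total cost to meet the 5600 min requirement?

Use suppliers in increasing cost order.
Take 800 from SZ at 90 → need 4800 more.
SE (140): use full 800 → 4000 min to go.
SG (150): use full 1800 → 2200 min to go.
Take 2200 from SV at 170 → need 0 more.
S14, S25: unused.
Cost = 800×90 + 800×140 + 1800×150 + 2200×170 = 828000.

828000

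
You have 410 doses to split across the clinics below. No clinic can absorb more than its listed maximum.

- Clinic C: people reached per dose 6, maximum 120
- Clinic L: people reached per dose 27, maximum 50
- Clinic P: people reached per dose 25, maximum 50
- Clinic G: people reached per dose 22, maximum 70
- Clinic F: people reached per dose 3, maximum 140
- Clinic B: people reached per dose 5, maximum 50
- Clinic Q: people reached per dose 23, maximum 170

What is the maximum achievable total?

Highest people reached per dose first: Clinic L 27 > Clinic P 25 > Clinic Q 23 > Clinic G 22 > Clinic C 6 > Clinic B 5 > Clinic F 3.
Give Clinic L 50 to hit its cap of 50 ; 360 left.
Give Clinic P 50 to hit its cap of 50 ; 310 left.
Clinic Q: +170 to 170 (cap) ; 140 left.
Clinic G takes 70 to reach its cap of 70 ; 70 left.
Clinic C has room for 120 but only 70 remain, so it gets 70.
Total = 6×70 + 27×50 + 25×50 + 22×70 + 23×170 = 8470.

8470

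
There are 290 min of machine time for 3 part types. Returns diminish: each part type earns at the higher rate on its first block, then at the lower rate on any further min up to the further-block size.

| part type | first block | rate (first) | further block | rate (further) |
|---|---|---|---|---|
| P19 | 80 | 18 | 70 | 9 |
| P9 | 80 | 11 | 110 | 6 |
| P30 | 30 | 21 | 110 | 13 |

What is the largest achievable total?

Order all 6 blocks by rate: P30/T1 21 > P19/T1 18 > P30/T2 13 > P9/T1 11 > P19/T2 9 > P9/T2 6.
Fill P30 T1 block (30 at 21) — 260 left.
P19/T1 (18): +80 — 180 left.
Fill P30 T2 block (110 at 13) — 70 left.
P9/T1: +70 of 80 at 11; pool empty.
Total = 21×30 + 18×80 + 13×110 + 11×70 = 4270.

4270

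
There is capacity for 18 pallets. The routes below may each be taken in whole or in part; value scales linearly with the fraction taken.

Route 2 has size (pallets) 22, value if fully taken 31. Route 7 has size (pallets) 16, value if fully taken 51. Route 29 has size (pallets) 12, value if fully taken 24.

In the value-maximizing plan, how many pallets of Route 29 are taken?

Sort by value density: Route 7 51/16≈3.19, Route 29 24/12≈2, Route 2 31/22≈1.41.
All 16 pallets of Route 7 fit (value 51) → 2 remain.
2 pallets left: a 2/12 share of Route 29 gives 24×2/12 = 4.

2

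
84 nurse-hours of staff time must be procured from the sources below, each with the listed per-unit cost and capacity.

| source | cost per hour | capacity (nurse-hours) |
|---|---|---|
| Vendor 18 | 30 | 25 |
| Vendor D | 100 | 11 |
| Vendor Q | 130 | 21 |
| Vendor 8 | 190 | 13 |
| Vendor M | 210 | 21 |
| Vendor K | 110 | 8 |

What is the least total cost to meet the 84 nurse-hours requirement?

Use sources in increasing cost order.
Vendor 18 at 30: take all 25 nurse-hours — 59 still needed.
Take 11 from Vendor D at 100 — need 48 more.
Take 8 from Vendor K at 110 — need 40 more.
Take 21 from Vendor Q at 130 — need 19 more.
Vendor 8 (190): use full 13 — 6 nurse-hours to go.
Take 6 from Vendor M at 210 to finish.
Cost = 25×30 + 11×100 + 8×110 + 21×130 + 13×190 + 6×210 = 9190.

9190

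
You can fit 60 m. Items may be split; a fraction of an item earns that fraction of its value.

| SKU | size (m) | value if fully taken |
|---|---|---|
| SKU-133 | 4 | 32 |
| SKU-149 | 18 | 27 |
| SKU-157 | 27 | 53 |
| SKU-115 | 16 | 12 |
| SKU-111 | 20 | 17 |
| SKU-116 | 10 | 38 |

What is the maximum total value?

Rank by value-to-size ratio: SKU-133 32/4≈8, SKU-116 38/10≈3.8, SKU-157 53/27≈1.96, SKU-149 27/18≈1.5, SKU-111 17/20≈0.85, SKU-115 12/16≈0.75.
Take all of SKU-133 (4 m, value 32) — 56 m left.
Take all of SKU-116 (10 m, value 38) — 46 m left.
All 27 m of SKU-157 fit (value 53) — 19 remain.
Take all of SKU-149 (18 m, value 27) — 1 m left.
Only 1 m remain; take 1/20 of SKU-111 for value 17×1/20 = 0.85.
Total value = 150.85.

150.85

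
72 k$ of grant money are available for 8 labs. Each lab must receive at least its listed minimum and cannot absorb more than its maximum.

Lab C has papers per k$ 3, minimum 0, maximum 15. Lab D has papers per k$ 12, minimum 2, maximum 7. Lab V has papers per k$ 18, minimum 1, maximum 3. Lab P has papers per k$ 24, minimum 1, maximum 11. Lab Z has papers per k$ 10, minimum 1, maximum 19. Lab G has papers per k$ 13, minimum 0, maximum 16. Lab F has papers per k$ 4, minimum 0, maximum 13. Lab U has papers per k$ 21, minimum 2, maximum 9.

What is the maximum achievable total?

1017

Meeting every minimum uses 0+2+1+1+1+0+0+2 = 7 k$, leaving 65.
Order the labs by papers per k$: Lab P 24 > Lab U 21 > Lab V 18 > Lab G 13 > Lab D 12 > Lab Z 10 > Lab F 4 > Lab C 3.
Lab P takes 10 more to reach its cap of 11 — 55 left.
Lab U takes 7 more to reach its cap of 9 — 48 left.
Lab V: +2 to 3 (cap) — 46 left.
Give Lab G 16 more to hit its cap of 16 — 30 left.
Give Lab D 5 more to hit its cap of 7 — 25 left.
Lab Z takes 18 more to reach its cap of 19 — 7 left.
Lab F: +7 (room for 13) → 7. Pool exhausted.
Total = 12×7 + 18×3 + 24×11 + 10×19 + 13×16 + 4×7 + 21×9 = 1017.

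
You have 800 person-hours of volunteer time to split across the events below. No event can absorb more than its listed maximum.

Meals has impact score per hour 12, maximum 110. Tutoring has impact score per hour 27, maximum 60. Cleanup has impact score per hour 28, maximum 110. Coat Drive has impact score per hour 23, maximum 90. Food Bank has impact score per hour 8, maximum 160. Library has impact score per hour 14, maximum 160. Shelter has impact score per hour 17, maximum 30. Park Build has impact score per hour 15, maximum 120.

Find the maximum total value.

13600

Highest impact score per hour first: Cleanup 28 > Tutoring 27 > Coat Drive 23 > Shelter 17 > Park Build 15 > Library 14 > Meals 12 > Food Bank 8.
Cleanup: +110 to 110 (cap) → 690 left.
Tutoring takes 60 to reach its cap of 60 → 630 left.
Coat Drive: +90 to 90 (cap) → 540 left.
Give Shelter 30 to hit its cap of 30 → 510 left.
Park Build takes 120 to reach its cap of 120 → 390 left.
Give Library 160 to hit its cap of 160 → 230 left.
Meals takes 110 to reach its cap of 110 → 120 left.
Food Bank has room for 160 but only 120 remain, so it gets 120.
Total = 12×110 + 27×60 + 28×110 + 23×90 + 8×120 + 14×160 + 17×30 + 15×120 = 13600.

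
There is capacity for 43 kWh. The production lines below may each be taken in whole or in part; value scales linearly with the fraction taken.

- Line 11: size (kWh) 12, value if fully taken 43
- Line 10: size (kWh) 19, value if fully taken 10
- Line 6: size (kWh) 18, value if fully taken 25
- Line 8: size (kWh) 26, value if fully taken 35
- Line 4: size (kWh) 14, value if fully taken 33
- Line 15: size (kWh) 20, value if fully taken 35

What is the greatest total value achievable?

Rank by value-to-size ratio: Line 11 43/12≈3.58, Line 4 33/14≈2.36, Line 15 35/20≈1.75, Line 6 25/18≈1.39, Line 8 35/26≈1.35, Line 10 10/19≈0.526.
Line 11: take in full, 12 kWh for value 43 — 31 left.
Take all of Line 4 (14 kWh, value 33) — 17 kWh left.
Only 17 kWh remain; take 17/20 of Line 15 for value 35×17/20 = 29.75.
Total value = 105.75.

105.75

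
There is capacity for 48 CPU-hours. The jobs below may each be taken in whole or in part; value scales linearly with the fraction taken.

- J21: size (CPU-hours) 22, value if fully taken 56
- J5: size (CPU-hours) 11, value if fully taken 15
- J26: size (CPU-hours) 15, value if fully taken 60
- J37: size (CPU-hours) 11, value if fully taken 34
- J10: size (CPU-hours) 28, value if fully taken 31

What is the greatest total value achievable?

Sort by value density: J26 60/15≈4, J37 34/11≈3.09, J21 56/22≈2.55, J5 15/11≈1.36, J10 31/28≈1.11.
J26: take in full, 15 CPU-hours for value 60 ; 33 left.
Take all of J37 (11 CPU-hours, value 34) ; 22 CPU-hours left.
All 22 CPU-hours of J21 fit (value 56) ; 0 remain.
Total value = 150.

150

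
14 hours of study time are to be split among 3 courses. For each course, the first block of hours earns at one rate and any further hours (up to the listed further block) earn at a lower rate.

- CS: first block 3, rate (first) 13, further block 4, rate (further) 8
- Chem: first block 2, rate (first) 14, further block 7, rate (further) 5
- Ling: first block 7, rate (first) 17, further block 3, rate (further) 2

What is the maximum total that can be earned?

202

Order all 6 blocks by rate: Ling/first 17 > Chem/first 14 > CS/first 13 > CS/second 8 > Chem/second 5 > Ling/second 2.
Fill Ling first block (7 at 17) → 7 left.
Chem first at 14: fill all 2 → 5 left.
CS/first (13): +3 → 2 left.
CS/second: +2 of 4 at 8; pool empty.
Total = 17×7 + 14×2 + 13×3 + 8×2 = 202.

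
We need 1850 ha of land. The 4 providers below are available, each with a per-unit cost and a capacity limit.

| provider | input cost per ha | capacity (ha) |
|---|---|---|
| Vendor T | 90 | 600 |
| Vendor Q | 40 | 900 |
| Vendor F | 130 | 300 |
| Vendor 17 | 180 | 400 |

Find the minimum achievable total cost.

Fill from the cheapest provider first.
Take 900 from Vendor Q at 40 — need 950 more.
Take 600 from Vendor T at 90 — need 350 more.
Vendor F at 130: take all 300 ha — 50 still needed.
Vendor 17 at 180: take 50 of its 400 — requirement met.
Cost = 900×40 + 600×90 + 300×130 + 50×180 = 138000.

138000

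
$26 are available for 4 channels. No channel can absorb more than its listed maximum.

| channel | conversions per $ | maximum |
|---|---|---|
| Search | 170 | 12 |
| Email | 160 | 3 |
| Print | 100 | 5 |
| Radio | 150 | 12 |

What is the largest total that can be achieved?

Order the channels by conversions per $: Search 170 > Email 160 > Radio 150 > Print 100.
Give Search 12 to hit its cap of 12 → 14 left.
Email: +3 to 3 (cap) → 11 left.
Radio has room for 12 but only 11 remain, so it gets 11.
Total = 170×12 + 160×3 + 150×11 = 4170.

4170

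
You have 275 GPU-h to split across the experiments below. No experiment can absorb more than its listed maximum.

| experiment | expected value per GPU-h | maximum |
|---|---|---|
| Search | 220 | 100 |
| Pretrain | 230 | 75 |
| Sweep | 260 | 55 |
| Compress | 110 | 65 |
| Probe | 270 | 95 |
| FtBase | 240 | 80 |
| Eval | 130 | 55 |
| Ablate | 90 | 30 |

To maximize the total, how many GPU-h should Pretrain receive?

Rank by expected value per GPU-h: Probe 270 > Sweep 260 > FtBase 240 > Pretrain 230 > Search 220 > Eval 130 > Compress 110 > Ablate 90.
Probe: +95 to 95 (cap) ; 180 left.
Give Sweep 55 to hit its cap of 55 ; 125 left.
FtBase: +80 to 80 (cap) ; 45 left.
Pretrain has room for 75 but only 45 remain, so it gets 45.

45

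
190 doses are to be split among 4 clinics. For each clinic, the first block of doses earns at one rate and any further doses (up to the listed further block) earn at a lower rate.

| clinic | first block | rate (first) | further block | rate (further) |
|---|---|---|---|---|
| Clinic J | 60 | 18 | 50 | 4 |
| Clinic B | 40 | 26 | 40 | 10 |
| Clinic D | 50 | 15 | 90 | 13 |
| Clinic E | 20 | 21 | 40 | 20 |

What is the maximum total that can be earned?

3790

Order all 8 blocks by rate: Clinic B/first 26 > Clinic E/first 21 > Clinic E/second 20 > Clinic J/first 18 > Clinic D/first 15 > Clinic D/second 13 > Clinic B/second 10 > Clinic J/second 4.
Fill Clinic B first block (40 at 26) — 150 left.
Fill Clinic E first block (20 at 21) — 130 left.
Clinic E second at 20: fill all 40 — 90 left.
Fill Clinic J first block (60 at 18) — 30 left.
Clinic D/first: +30 of 50 at 15; pool empty.
Total = 26×40 + 21×20 + 20×40 + 18×60 + 15×30 = 3790.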